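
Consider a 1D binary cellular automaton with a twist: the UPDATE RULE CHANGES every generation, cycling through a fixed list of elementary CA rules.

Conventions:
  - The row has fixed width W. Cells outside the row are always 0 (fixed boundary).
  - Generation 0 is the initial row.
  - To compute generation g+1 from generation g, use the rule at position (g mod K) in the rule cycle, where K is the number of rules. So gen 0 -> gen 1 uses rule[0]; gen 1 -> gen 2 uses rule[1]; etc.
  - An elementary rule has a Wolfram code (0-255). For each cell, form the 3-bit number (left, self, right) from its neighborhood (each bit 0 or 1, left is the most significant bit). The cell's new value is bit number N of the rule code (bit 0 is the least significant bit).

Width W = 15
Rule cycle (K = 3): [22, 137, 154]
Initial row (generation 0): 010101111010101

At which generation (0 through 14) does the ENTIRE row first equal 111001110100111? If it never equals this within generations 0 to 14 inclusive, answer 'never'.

Answer: 5

Derivation:
Gen 0: 010101111010101
Gen 1 (rule 22): 110100000010101
Gen 2 (rule 137): 100001111000000
Gen 3 (rule 154): 010011110100000
Gen 4 (rule 22): 111100000110000
Gen 5 (rule 137): 111001110100111
Gen 6 (rule 154): 110111100011110
Gen 7 (rule 22): 000000010100001
Gen 8 (rule 137): 111111000001100
Gen 9 (rule 154): 111110100011010
Gen 10 (rule 22): 000000110100011
Gen 11 (rule 137): 111110100001010
Gen 12 (rule 154): 111100010010001
Gen 13 (rule 22): 000010111111011
Gen 14 (rule 137): 111000111110010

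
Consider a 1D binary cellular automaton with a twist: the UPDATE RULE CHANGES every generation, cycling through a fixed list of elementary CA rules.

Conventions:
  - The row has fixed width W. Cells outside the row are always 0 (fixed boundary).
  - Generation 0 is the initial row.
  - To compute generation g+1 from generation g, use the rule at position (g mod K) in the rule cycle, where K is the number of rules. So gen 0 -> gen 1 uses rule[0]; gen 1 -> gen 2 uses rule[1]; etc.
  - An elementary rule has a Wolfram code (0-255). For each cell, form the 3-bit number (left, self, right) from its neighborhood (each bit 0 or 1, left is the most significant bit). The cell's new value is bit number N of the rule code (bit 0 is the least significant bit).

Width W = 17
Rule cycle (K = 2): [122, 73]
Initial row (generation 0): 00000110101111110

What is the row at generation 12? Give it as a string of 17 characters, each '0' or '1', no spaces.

Gen 0: 00000110101111110
Gen 1 (rule 122): 00001111011000011
Gen 2 (rule 73): 11101001011011011
Gen 3 (rule 122): 10110110111111111
Gen 4 (rule 73): 00110110100000001
Gen 5 (rule 122): 01111111010000010
Gen 6 (rule 73): 01000001000111000
Gen 7 (rule 122): 10100010101101100
Gen 8 (rule 73): 00001000001101101
Gen 9 (rule 122): 00010100011111110
Gen 10 (rule 73): 11000001010000010
Gen 11 (rule 122): 11100010101000101
Gen 12 (rule 73): 10101000000010000

Answer: 10101000000010000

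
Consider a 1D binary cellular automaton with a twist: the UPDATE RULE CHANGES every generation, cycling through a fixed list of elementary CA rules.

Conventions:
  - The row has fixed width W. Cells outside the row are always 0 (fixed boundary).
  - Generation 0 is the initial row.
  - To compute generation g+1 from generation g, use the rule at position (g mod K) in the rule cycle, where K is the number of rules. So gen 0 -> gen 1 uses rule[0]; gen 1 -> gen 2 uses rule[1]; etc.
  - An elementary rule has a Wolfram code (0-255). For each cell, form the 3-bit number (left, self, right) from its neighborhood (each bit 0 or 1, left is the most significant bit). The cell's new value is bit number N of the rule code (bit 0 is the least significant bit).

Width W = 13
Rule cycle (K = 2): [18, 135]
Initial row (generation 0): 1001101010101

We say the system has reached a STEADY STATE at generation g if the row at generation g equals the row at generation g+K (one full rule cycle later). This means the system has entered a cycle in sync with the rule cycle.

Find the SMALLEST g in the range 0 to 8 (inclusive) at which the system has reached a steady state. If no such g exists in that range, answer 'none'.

Answer: 5

Derivation:
Gen 0: 1001101010101
Gen 1 (rule 18): 0110000000000
Gen 2 (rule 135): 1000111111111
Gen 3 (rule 18): 0101000000000
Gen 4 (rule 135): 1101011111111
Gen 5 (rule 18): 0000000000000
Gen 6 (rule 135): 1111111111111
Gen 7 (rule 18): 0000000000000
Gen 8 (rule 135): 1111111111111
Gen 9 (rule 18): 0000000000000
Gen 10 (rule 135): 1111111111111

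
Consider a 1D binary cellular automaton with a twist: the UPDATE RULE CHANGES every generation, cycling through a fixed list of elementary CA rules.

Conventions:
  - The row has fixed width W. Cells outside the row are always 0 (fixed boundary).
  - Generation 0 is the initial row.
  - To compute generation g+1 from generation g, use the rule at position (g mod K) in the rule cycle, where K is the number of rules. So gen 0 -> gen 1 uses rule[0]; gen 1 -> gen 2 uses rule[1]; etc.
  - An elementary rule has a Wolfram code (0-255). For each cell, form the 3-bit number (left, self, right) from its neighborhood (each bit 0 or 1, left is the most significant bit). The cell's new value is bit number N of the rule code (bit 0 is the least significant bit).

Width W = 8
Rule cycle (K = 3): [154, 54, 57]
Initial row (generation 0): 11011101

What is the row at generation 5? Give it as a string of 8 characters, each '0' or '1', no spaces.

Answer: 10010001

Derivation:
Gen 0: 11011101
Gen 1 (rule 154): 10011000
Gen 2 (rule 54): 11100100
Gen 3 (rule 57): 10010011
Gen 4 (rule 154): 01101110
Gen 5 (rule 54): 10010001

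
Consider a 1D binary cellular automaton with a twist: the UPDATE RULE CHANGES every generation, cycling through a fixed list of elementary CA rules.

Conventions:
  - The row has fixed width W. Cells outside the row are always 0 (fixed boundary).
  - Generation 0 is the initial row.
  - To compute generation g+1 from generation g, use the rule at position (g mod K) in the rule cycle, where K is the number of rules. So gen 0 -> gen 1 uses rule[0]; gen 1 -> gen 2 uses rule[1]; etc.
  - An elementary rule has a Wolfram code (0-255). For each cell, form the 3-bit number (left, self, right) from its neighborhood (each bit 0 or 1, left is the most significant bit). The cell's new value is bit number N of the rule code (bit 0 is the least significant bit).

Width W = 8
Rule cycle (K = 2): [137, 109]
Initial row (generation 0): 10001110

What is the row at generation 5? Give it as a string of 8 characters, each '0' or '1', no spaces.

Answer: 00000010

Derivation:
Gen 0: 10001110
Gen 1 (rule 137): 00101100
Gen 2 (rule 109): 10111101
Gen 3 (rule 137): 00111000
Gen 4 (rule 109): 10101011
Gen 5 (rule 137): 00000010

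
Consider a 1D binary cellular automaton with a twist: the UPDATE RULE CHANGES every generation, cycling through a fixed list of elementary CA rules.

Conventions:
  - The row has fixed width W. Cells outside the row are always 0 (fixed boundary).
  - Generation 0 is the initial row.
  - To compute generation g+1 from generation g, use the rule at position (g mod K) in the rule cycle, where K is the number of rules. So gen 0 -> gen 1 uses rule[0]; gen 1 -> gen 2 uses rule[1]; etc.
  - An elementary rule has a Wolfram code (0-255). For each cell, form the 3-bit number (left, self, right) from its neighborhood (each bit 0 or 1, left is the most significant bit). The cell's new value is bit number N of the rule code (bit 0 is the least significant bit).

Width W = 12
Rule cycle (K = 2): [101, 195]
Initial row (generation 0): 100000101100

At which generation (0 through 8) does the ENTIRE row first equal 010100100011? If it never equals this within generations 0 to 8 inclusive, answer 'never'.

Gen 0: 100000101100
Gen 1 (rule 101): 101110110101
Gen 2 (rule 195): 000110010000
Gen 3 (rule 101): 110010010111
Gen 4 (rule 195): 010100100011
Gen 5 (rule 101): 011100101001
Gen 6 (rule 195): 101101000010
Gen 7 (rule 101): 110111011010
Gen 8 (rule 195): 010011001000

Answer: 4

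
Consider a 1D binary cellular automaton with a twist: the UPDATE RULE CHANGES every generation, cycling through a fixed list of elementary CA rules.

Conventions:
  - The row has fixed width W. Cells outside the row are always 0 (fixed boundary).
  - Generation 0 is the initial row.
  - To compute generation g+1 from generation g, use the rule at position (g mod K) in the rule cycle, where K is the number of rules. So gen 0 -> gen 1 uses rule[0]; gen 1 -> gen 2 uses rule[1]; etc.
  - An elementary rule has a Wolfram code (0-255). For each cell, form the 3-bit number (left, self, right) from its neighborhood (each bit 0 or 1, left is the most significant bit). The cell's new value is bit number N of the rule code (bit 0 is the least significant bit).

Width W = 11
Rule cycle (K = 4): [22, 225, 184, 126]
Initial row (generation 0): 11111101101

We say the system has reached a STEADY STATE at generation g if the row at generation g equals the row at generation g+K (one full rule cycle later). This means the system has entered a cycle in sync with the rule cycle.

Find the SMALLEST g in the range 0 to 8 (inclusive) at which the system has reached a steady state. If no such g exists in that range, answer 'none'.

Gen 0: 11111101101
Gen 1 (rule 22): 00000000001
Gen 2 (rule 225): 11111111100
Gen 3 (rule 184): 11111111010
Gen 4 (rule 126): 10000001111
Gen 5 (rule 22): 11000010000
Gen 6 (rule 225): 01011000111
Gen 7 (rule 184): 00110100110
Gen 8 (rule 126): 01111111111
Gen 9 (rule 22): 10000000000
Gen 10 (rule 225): 00111111111
Gen 11 (rule 184): 00111111110
Gen 12 (rule 126): 01100000011

Answer: none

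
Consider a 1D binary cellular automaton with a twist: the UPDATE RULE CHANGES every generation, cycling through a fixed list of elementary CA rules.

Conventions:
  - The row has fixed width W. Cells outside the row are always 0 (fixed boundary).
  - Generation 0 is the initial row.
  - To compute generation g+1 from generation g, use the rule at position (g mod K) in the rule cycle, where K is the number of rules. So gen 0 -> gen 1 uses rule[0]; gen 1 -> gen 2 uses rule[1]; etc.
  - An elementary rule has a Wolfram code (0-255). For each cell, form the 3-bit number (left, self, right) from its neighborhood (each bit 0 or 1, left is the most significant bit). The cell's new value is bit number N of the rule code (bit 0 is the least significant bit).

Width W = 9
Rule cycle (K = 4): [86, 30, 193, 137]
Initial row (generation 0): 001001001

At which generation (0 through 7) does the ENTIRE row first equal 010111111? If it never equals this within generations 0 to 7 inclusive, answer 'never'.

Gen 0: 001001001
Gen 1 (rule 86): 011111111
Gen 2 (rule 30): 110000000
Gen 3 (rule 193): 010111111
Gen 4 (rule 137): 000111110
Gen 5 (rule 86): 001000011
Gen 6 (rule 30): 011100110
Gen 7 (rule 193): 001100010

Answer: 3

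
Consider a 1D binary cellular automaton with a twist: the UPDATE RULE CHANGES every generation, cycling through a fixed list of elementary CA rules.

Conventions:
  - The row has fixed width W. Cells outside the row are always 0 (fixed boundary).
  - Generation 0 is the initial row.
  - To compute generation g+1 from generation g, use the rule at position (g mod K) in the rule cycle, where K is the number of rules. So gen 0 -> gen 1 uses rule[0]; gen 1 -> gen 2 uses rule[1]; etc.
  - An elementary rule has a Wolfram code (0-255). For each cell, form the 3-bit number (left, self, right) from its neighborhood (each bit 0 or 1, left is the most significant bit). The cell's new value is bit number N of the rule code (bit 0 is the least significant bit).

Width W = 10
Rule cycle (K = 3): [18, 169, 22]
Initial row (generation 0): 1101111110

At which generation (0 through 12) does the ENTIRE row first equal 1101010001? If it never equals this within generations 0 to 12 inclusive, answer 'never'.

Gen 0: 1101111110
Gen 1 (rule 18): 0000000001
Gen 2 (rule 169): 1111111100
Gen 3 (rule 22): 0000000010
Gen 4 (rule 18): 0000000101
Gen 5 (rule 169): 1111110010
Gen 6 (rule 22): 0000001111
Gen 7 (rule 18): 0000010000
Gen 8 (rule 169): 1111000111
Gen 9 (rule 22): 0000101000
Gen 10 (rule 18): 0001000100
Gen 11 (rule 169): 1100010001
Gen 12 (rule 22): 0010111011

Answer: never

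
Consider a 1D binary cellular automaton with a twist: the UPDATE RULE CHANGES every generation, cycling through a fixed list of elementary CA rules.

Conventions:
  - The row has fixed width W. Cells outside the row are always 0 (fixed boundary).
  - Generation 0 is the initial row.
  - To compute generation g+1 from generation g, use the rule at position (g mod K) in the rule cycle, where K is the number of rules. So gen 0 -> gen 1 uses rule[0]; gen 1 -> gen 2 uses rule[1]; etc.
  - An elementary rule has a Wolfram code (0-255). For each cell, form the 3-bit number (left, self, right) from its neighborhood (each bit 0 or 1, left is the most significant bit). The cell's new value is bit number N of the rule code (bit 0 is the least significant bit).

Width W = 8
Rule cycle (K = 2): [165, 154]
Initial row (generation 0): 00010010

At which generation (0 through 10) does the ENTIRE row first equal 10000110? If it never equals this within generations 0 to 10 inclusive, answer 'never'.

Gen 0: 00010010
Gen 1 (rule 165): 11010010
Gen 2 (rule 154): 10001101
Gen 3 (rule 165): 10100011
Gen 4 (rule 154): 00010110
Gen 5 (rule 165): 11011000
Gen 6 (rule 154): 10010100
Gen 7 (rule 165): 10011101
Gen 8 (rule 154): 01111000
Gen 9 (rule 165): 00110011
Gen 10 (rule 154): 01101110

Answer: never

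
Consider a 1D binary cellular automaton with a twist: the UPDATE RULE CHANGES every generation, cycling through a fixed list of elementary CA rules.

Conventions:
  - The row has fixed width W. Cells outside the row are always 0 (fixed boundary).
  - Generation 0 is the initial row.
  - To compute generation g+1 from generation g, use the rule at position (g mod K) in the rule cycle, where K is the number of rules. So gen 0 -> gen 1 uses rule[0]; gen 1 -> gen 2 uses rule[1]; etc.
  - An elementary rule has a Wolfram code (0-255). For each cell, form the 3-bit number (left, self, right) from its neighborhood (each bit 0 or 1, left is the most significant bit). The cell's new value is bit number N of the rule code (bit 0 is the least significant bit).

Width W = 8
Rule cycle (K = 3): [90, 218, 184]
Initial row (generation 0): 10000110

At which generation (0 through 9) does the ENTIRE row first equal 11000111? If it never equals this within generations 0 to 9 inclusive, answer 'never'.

Gen 0: 10000110
Gen 1 (rule 90): 01001111
Gen 2 (rule 218): 10111111
Gen 3 (rule 184): 01111110
Gen 4 (rule 90): 11000011
Gen 5 (rule 218): 11100111
Gen 6 (rule 184): 11010110
Gen 7 (rule 90): 11000111
Gen 8 (rule 218): 11101111
Gen 9 (rule 184): 11011110

Answer: 7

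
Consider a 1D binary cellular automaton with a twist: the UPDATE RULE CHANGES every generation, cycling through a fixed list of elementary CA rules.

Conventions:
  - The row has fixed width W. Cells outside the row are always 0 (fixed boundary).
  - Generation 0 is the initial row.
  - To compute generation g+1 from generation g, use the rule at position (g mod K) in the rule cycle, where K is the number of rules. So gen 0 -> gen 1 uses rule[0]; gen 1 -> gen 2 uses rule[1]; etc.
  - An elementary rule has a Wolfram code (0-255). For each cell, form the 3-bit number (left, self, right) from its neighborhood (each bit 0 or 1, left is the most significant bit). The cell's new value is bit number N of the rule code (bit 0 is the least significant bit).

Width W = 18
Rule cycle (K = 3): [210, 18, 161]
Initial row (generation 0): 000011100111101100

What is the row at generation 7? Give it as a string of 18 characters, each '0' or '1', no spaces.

Gen 0: 000011100111101100
Gen 1 (rule 210): 000101111011100110
Gen 2 (rule 18): 001000000000011001
Gen 3 (rule 161): 100011111111000000
Gen 4 (rule 210): 010101111111100000
Gen 5 (rule 18): 100000000000010000
Gen 6 (rule 161): 001111111111000111
Gen 7 (rule 210): 010111111111101011

Answer: 010111111111101011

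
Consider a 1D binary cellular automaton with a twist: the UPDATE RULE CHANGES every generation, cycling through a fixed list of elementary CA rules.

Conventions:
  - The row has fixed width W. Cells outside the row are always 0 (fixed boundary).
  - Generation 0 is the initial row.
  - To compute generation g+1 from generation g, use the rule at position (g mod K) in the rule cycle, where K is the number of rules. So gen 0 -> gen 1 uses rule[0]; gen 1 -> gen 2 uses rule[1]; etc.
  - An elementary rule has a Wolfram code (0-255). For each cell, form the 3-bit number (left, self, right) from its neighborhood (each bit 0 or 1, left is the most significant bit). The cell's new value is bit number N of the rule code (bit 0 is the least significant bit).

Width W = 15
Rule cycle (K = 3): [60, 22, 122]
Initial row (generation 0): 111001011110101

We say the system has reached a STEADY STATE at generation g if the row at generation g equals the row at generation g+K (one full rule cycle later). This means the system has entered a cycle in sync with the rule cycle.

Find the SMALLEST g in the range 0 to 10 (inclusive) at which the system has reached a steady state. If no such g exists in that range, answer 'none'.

Gen 0: 111001011110101
Gen 1 (rule 60): 100101110001111
Gen 2 (rule 22): 111100001010000
Gen 3 (rule 122): 100110010101000
Gen 4 (rule 60): 110101011111100
Gen 5 (rule 22): 000101000000010
Gen 6 (rule 122): 001010100000101
Gen 7 (rule 60): 001111110000111
Gen 8 (rule 22): 010000001001000
Gen 9 (rule 122): 101000010110100
Gen 10 (rule 60): 111100011101110
Gen 11 (rule 22): 000010100000001
Gen 12 (rule 122): 000101010000010
Gen 13 (rule 60): 000111111000011

Answer: none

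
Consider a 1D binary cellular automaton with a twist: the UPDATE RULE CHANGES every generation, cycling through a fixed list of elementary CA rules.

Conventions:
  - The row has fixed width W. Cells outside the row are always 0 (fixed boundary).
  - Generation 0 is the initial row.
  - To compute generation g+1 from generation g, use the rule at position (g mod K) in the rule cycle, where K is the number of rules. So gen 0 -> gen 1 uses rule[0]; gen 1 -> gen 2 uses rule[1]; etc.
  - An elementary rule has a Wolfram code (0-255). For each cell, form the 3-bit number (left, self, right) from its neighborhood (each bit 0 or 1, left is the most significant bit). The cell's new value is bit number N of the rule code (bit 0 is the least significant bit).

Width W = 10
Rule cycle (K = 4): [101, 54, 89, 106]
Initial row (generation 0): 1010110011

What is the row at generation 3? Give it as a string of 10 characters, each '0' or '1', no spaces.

Gen 0: 1010110011
Gen 1 (rule 101): 1111010001
Gen 2 (rule 54): 0000111011
Gen 3 (rule 89): 1110101011

Answer: 1110101011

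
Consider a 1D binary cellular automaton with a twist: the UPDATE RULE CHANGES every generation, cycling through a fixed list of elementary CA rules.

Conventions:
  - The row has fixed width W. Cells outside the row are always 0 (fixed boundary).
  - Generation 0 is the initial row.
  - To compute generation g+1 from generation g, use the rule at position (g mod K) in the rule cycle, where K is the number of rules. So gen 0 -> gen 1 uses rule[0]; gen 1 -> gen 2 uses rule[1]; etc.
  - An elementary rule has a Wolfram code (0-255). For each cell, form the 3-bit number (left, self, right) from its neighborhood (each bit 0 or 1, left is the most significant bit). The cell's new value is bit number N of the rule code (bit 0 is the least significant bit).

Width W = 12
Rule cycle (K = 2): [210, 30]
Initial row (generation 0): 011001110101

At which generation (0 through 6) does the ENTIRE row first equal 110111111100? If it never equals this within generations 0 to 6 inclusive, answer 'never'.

Gen 0: 011001110101
Gen 1 (rule 210): 101110110000
Gen 2 (rule 30): 101000101000
Gen 3 (rule 210): 000101000100
Gen 4 (rule 30): 001101101110
Gen 5 (rule 210): 010100100111
Gen 6 (rule 30): 110111111100

Answer: 6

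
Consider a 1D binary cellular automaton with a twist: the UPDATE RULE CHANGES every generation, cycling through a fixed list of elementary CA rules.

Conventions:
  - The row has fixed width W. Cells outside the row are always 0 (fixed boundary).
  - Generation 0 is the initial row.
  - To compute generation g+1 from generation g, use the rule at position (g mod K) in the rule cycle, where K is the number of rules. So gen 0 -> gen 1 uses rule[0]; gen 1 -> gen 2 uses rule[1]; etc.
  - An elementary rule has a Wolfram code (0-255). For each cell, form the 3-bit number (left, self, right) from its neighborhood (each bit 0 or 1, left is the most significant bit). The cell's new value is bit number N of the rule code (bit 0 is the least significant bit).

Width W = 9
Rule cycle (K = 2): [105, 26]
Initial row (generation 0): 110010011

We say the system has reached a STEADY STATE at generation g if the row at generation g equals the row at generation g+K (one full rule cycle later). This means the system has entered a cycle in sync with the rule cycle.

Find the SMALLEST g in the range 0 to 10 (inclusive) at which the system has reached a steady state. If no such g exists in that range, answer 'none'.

Gen 0: 110010011
Gen 1 (rule 105): 110000011
Gen 2 (rule 26): 101000110
Gen 3 (rule 105): 010010110
Gen 4 (rule 26): 101100101
Gen 5 (rule 105): 011100010
Gen 6 (rule 26): 110010101
Gen 7 (rule 105): 110001010
Gen 8 (rule 26): 101010001
Gen 9 (rule 105): 010100100
Gen 10 (rule 26): 100011010
Gen 11 (rule 105): 001011100
Gen 12 (rule 26): 010010010

Answer: none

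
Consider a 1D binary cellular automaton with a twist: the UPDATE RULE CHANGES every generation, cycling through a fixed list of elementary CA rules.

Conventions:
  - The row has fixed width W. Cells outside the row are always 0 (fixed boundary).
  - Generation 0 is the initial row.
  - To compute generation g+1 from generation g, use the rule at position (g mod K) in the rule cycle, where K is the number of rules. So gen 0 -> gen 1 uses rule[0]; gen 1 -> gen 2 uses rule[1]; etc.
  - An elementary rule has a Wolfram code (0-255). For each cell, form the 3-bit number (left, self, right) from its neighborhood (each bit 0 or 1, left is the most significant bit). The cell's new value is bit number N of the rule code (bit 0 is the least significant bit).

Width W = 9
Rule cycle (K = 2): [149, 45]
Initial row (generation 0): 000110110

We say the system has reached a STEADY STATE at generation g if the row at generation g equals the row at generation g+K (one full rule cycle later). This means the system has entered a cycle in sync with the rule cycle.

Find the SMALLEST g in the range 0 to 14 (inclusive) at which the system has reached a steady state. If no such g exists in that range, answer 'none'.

Gen 0: 000110110
Gen 1 (rule 149): 110000001
Gen 2 (rule 45): 100111101
Gen 3 (rule 149): 110011001
Gen 4 (rule 45): 100010001
Gen 5 (rule 149): 111011101
Gen 6 (rule 45): 100110011
Gen 7 (rule 149): 110001000
Gen 8 (rule 45): 100101011
Gen 9 (rule 149): 110101000
Gen 10 (rule 45): 101111011
Gen 11 (rule 149): 100110000
Gen 12 (rule 45): 100100111
Gen 13 (rule 149): 110110010
Gen 14 (rule 45): 101100010
Gen 15 (rule 149): 100011011
Gen 16 (rule 45): 101010110

Answer: none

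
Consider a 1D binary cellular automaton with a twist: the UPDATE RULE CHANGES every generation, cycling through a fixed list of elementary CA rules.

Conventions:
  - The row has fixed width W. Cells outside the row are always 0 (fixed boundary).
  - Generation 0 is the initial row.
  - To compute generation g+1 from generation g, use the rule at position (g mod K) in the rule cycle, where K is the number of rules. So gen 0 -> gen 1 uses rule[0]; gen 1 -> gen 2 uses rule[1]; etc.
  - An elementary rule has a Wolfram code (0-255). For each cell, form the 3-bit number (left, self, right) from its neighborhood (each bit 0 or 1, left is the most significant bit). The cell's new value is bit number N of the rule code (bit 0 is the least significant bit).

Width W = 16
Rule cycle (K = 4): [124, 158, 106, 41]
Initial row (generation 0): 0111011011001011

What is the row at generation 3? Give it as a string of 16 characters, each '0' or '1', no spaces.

Answer: 1111000001011010

Derivation:
Gen 0: 0111011011001011
Gen 1 (rule 124): 0101111111101111
Gen 2 (rule 158): 1101111111001110
Gen 3 (rule 106): 1111000001011010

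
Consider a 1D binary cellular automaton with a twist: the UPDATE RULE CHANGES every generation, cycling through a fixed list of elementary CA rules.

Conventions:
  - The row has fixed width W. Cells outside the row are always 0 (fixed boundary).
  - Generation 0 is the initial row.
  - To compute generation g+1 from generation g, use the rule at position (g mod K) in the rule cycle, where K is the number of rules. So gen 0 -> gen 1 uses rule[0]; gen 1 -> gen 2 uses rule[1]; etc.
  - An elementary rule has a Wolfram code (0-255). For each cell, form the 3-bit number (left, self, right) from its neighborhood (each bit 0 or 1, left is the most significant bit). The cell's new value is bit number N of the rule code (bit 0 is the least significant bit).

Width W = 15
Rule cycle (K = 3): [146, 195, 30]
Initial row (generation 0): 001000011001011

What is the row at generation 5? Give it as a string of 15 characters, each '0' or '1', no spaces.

Answer: 110100110111100

Derivation:
Gen 0: 001000011001011
Gen 1 (rule 146): 010100100110000
Gen 2 (rule 195): 100001001010111
Gen 3 (rule 30): 110011111010100
Gen 4 (rule 146): 001101110000010
Gen 5 (rule 195): 110100110111100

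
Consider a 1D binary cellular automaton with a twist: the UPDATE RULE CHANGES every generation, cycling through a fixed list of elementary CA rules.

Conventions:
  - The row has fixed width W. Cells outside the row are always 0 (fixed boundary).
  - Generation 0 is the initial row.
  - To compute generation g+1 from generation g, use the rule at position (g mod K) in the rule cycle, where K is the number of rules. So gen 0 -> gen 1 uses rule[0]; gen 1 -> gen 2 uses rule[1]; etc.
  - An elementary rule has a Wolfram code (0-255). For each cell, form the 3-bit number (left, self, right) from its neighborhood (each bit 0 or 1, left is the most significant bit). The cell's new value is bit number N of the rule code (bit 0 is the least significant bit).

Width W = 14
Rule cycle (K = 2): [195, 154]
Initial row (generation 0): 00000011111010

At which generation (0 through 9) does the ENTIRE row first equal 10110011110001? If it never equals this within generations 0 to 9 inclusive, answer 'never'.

Answer: never

Derivation:
Gen 0: 00000011111010
Gen 1 (rule 195): 11111101111000
Gen 2 (rule 154): 11111001110100
Gen 3 (rule 195): 01111010110001
Gen 4 (rule 154): 11110000101010
Gen 5 (rule 195): 01110111000000
Gen 6 (rule 154): 11100110100000
Gen 7 (rule 195): 01101010001111
Gen 8 (rule 154): 11000001011110
Gen 9 (rule 195): 01011110001110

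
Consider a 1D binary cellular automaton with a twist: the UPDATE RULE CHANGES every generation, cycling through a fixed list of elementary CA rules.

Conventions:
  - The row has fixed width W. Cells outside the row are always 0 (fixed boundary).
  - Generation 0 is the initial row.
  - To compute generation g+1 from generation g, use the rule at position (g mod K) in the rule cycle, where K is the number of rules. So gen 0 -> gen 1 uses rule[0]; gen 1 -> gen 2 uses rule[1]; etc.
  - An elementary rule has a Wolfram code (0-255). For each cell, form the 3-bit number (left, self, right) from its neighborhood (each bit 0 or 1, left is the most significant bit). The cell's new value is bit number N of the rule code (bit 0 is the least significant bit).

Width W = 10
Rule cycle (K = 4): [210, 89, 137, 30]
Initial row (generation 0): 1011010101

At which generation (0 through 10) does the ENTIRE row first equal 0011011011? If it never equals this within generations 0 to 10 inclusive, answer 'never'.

Gen 0: 1011010101
Gen 1 (rule 210): 0001000000
Gen 2 (rule 89): 1100111111
Gen 3 (rule 137): 1000111110
Gen 4 (rule 30): 1101100001
Gen 5 (rule 210): 0100110010
Gen 6 (rule 89): 0010111001
Gen 7 (rule 137): 1000110000
Gen 8 (rule 30): 1101101000
Gen 9 (rule 210): 0100100100
Gen 10 (rule 89): 0010010011

Answer: never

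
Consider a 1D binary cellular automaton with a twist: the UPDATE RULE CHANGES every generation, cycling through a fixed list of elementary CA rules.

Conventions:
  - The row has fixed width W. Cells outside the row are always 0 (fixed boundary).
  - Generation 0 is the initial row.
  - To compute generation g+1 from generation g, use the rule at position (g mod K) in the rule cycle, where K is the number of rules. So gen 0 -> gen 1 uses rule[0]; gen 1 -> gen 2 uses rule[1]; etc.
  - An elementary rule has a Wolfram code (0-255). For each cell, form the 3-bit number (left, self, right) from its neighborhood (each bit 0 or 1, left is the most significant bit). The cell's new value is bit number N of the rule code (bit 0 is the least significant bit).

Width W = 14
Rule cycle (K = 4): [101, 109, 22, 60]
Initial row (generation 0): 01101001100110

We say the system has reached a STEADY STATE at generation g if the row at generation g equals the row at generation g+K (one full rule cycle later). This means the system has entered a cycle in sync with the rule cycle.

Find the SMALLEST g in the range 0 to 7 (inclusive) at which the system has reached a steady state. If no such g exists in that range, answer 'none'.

Answer: none

Derivation:
Gen 0: 01101001100110
Gen 1 (rule 101): 00111000100010
Gen 2 (rule 109): 10101010101010
Gen 3 (rule 22): 10101010101011
Gen 4 (rule 60): 11111111111110
Gen 5 (rule 101): 00000000000010
Gen 6 (rule 109): 11111111111010
Gen 7 (rule 22): 00000000000011
Gen 8 (rule 60): 00000000000010
Gen 9 (rule 101): 11111111111010
Gen 10 (rule 109): 10000000001110
Gen 11 (rule 22): 11000000010001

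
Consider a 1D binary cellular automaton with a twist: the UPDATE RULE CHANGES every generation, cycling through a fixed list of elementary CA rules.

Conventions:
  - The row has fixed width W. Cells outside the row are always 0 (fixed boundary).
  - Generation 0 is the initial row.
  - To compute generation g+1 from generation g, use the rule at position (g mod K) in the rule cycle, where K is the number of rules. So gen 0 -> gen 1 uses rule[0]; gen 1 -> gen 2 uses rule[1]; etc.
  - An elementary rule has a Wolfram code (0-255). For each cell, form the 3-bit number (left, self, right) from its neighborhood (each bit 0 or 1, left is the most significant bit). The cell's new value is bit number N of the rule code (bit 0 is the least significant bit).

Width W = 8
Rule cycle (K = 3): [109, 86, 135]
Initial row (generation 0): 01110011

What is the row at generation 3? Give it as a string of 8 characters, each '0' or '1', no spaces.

Gen 0: 01110011
Gen 1 (rule 109): 01010011
Gen 2 (rule 86): 11011101
Gen 3 (rule 135): 00001001

Answer: 00001001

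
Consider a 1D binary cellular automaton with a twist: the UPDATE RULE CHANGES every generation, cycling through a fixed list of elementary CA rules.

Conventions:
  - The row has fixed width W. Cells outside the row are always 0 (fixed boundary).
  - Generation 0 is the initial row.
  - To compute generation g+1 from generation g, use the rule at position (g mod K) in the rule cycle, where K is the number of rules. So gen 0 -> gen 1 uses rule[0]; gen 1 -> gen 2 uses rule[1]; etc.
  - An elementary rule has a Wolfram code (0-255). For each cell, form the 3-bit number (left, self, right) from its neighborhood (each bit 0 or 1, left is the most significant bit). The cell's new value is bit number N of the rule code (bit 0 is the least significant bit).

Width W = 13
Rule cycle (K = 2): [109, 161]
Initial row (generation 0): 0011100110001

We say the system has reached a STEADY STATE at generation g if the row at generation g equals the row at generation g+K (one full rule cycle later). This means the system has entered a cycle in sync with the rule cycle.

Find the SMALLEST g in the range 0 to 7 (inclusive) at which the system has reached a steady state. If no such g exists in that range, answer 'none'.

Gen 0: 0011100110001
Gen 1 (rule 109): 1010100110101
Gen 2 (rule 161): 0101000001010
Gen 3 (rule 109): 0111011101110
Gen 4 (rule 161): 0010101010100
Gen 5 (rule 109): 1011111111101
Gen 6 (rule 161): 0101111111010
Gen 7 (rule 109): 0111000001110
Gen 8 (rule 161): 0010011100100
Gen 9 (rule 109): 1010010100101

Answer: none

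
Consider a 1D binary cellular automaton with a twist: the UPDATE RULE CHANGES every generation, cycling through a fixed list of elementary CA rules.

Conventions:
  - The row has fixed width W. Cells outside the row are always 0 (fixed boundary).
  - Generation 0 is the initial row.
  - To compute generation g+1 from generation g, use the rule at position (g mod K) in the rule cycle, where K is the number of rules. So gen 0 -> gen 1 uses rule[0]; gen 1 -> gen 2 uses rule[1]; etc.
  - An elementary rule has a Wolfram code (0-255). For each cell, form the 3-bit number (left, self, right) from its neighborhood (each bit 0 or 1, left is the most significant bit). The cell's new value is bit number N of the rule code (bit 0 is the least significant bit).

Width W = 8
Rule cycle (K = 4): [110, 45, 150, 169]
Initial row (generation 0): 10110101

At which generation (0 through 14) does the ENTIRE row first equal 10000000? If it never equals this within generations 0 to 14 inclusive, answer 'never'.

Gen 0: 10110101
Gen 1 (rule 110): 11111111
Gen 2 (rule 45): 10000000
Gen 3 (rule 150): 11000000
Gen 4 (rule 169): 10011111
Gen 5 (rule 110): 10110001
Gen 6 (rule 45): 11100101
Gen 7 (rule 150): 01011101
Gen 8 (rule 169): 00111010
Gen 9 (rule 110): 01101110
Gen 10 (rule 45): 01011000
Gen 11 (rule 150): 11000100
Gen 12 (rule 169): 10010001
Gen 13 (rule 110): 10110011
Gen 14 (rule 45): 11100010

Answer: 2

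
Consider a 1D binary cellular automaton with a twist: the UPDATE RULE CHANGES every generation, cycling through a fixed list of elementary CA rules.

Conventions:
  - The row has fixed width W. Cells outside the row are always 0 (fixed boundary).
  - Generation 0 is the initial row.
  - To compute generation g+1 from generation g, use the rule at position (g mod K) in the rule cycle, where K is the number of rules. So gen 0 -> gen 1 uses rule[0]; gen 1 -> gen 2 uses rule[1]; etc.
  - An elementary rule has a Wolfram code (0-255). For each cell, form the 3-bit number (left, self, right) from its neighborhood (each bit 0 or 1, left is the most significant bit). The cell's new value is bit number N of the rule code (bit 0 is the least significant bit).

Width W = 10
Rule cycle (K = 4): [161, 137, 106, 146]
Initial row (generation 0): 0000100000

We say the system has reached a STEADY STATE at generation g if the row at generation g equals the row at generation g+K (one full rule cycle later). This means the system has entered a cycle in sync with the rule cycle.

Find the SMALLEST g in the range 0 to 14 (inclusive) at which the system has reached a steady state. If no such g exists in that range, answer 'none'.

Gen 0: 0000100000
Gen 1 (rule 161): 1110001111
Gen 2 (rule 137): 1100101110
Gen 3 (rule 106): 1101011010
Gen 4 (rule 146): 0000000001
Gen 5 (rule 161): 1111111100
Gen 6 (rule 137): 1111111001
Gen 7 (rule 106): 1000001010
Gen 8 (rule 146): 0100010001
Gen 9 (rule 161): 0001000100
Gen 10 (rule 137): 1100010001
Gen 11 (rule 106): 1100100010
Gen 12 (rule 146): 0011010101
Gen 13 (rule 161): 1000101010
Gen 14 (rule 137): 0010000000
Gen 15 (rule 106): 0100000000
Gen 16 (rule 146): 1010000000
Gen 17 (rule 161): 0100111111
Gen 18 (rule 137): 0000111110

Answer: none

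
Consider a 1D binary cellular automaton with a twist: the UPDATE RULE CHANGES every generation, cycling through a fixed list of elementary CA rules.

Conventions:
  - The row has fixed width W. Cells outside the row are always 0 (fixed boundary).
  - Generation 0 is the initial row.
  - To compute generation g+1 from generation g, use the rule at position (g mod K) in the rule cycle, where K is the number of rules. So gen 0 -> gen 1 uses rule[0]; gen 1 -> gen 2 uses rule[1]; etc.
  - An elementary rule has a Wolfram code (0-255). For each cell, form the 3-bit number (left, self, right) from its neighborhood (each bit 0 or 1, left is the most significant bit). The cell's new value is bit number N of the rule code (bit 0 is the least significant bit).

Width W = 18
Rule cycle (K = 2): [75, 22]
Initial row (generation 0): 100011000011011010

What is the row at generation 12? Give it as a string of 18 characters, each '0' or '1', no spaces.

Answer: 000000000000000001

Derivation:
Gen 0: 100011000011011010
Gen 1 (rule 75): 001111011111011000
Gen 2 (rule 22): 010000000000000100
Gen 3 (rule 75): 100111111111111001
Gen 4 (rule 22): 111000000000000111
Gen 5 (rule 75): 101011111111111101
Gen 6 (rule 22): 101000000000000001
Gen 7 (rule 75): 000011111111111110
Gen 8 (rule 22): 000100000000000001
Gen 9 (rule 75): 111001111111111110
Gen 10 (rule 22): 000110000000000001
Gen 11 (rule 75): 111110111111111110
Gen 12 (rule 22): 000000000000000001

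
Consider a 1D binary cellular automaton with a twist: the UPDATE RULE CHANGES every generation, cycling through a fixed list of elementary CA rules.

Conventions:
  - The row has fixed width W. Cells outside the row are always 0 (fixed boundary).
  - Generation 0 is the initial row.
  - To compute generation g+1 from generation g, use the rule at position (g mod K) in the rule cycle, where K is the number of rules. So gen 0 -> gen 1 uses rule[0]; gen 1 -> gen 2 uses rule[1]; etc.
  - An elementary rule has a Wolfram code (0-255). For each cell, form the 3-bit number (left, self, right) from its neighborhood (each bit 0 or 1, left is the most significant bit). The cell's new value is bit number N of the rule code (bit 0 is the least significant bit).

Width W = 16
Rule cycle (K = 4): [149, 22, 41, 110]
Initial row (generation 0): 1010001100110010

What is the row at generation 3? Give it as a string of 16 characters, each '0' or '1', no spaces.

Answer: 0011001100110011

Derivation:
Gen 0: 1010001100110010
Gen 1 (rule 149): 1011100010001011
Gen 2 (rule 22): 1000010111011000
Gen 3 (rule 41): 0011001100110011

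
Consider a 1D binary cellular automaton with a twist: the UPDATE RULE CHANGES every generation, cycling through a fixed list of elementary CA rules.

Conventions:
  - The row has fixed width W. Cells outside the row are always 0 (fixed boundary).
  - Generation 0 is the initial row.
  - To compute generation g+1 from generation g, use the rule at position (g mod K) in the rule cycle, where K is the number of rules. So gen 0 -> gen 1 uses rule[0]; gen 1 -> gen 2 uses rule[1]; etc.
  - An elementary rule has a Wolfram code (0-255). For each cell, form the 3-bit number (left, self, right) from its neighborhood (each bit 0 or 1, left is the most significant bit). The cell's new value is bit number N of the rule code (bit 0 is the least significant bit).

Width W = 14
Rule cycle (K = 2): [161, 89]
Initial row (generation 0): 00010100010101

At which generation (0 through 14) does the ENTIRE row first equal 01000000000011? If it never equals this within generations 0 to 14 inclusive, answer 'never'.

Gen 0: 00010100010101
Gen 1 (rule 161): 11001001001010
Gen 2 (rule 89): 11100100100001
Gen 3 (rule 161): 01000000001100
Gen 4 (rule 89): 00111111101111
Gen 5 (rule 161): 10011111010110
Gen 6 (rule 89): 01010001000111
Gen 7 (rule 161): 00100100010010
Gen 8 (rule 89): 10010011001001
Gen 9 (rule 161): 00000000000000
Gen 10 (rule 89): 11111111111111
Gen 11 (rule 161): 01111111111110
Gen 12 (rule 89): 01000000000011
Gen 13 (rule 161): 00011111111000
Gen 14 (rule 89): 11010000001111

Answer: 12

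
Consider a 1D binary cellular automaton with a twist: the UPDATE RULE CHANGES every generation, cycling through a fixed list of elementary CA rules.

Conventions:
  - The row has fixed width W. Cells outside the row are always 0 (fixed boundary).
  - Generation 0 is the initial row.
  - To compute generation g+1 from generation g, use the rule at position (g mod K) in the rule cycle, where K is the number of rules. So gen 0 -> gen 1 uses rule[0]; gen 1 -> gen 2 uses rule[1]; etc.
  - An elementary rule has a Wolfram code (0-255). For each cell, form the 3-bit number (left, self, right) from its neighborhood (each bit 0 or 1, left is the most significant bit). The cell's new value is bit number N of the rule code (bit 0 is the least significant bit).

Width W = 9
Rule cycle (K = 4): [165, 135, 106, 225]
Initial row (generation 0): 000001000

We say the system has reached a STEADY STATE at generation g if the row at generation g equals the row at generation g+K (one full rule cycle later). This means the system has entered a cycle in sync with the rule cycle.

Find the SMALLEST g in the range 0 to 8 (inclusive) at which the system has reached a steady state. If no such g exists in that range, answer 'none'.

Answer: none

Derivation:
Gen 0: 000001000
Gen 1 (rule 165): 111101011
Gen 2 (rule 135): 011001000
Gen 3 (rule 106): 111010000
Gen 4 (rule 225): 011100111
Gen 5 (rule 165): 001000010
Gen 6 (rule 135): 111011110
Gen 7 (rule 106): 101110010
Gen 8 (rule 225): 010110000
Gen 9 (rule 165): 011000111
Gen 10 (rule 135): 100011010
Gen 11 (rule 106): 000111100
Gen 12 (rule 225): 110011101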